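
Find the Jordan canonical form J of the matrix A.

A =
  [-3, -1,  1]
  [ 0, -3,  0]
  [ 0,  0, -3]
J_2(-3) ⊕ J_1(-3)

The characteristic polynomial is
  det(x·I − A) = x^3 + 9*x^2 + 27*x + 27 = (x + 3)^3

Eigenvalues and multiplicities (the geometric multiplicity of λ is n − rank(A − λI), which equals the number of Jordan blocks for λ):
  λ = -3: algebraic multiplicity = 3, geometric multiplicity = 2

Determining the block sizes for each eigenvalue:
  λ = -3: 2 blocks summing to 3 forces exactly one block of size 2 and the rest size 1 → block sizes [2, 1]

Assembling the blocks gives a Jordan form
J =
  [-3,  1,  0]
  [ 0, -3,  0]
  [ 0,  0, -3]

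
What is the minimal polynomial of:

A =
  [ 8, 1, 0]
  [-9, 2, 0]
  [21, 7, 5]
x^2 - 10*x + 25

The characteristic polynomial is χ_A(x) = (x - 5)^3, so the eigenvalues are known. The minimal polynomial is
  m_A(x) = Π_λ (x − λ)^{k_λ}
where k_λ is the size of the *largest* Jordan block for λ (equivalently, the smallest k with (A − λI)^k v = 0 for every generalised eigenvector v of λ).

  λ = 5: largest Jordan block has size 2, contributing (x − 5)^2

So m_A(x) = (x - 5)^2 = x^2 - 10*x + 25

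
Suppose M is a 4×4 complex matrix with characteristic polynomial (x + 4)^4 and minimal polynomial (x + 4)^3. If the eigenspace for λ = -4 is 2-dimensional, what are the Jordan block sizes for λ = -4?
Block sizes for λ = -4: [3, 1]

Step 1 — from the characteristic polynomial, algebraic multiplicity of λ = -4 is 4. From dim ker(M − (-4)·I) = 2, there are exactly 2 Jordan blocks for λ = -4.
Step 2 — from the minimal polynomial, the factor (x + 4)^3 tells us the largest block for λ = -4 has size 3.
Step 3 — with total size 4, 2 blocks, and largest block 3, the block sizes (in nonincreasing order) are [3, 1].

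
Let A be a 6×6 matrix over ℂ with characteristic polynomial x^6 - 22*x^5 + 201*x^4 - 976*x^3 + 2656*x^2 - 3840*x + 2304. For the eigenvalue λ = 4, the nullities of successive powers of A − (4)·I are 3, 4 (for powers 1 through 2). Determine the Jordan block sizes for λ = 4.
Block sizes for λ = 4: [2, 1, 1]

From the dimensions of kernels of powers, the number of Jordan blocks of size at least j is d_j − d_{j−1} where d_j = dim ker(N^j) (with d_0 = 0). Computing the differences gives [3, 1].
The number of blocks of size exactly k is (#blocks of size ≥ k) − (#blocks of size ≥ k + 1), so the partition is: 2 block(s) of size 1, 1 block(s) of size 2.
In nonincreasing order the block sizes are [2, 1, 1].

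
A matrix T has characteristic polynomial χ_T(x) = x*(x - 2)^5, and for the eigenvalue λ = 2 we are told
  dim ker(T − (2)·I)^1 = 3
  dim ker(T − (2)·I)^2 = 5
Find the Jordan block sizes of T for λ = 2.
Block sizes for λ = 2: [2, 2, 1]

From the dimensions of kernels of powers, the number of Jordan blocks of size at least j is d_j − d_{j−1} where d_j = dim ker(N^j) (with d_0 = 0). Computing the differences gives [3, 2].
The number of blocks of size exactly k is (#blocks of size ≥ k) − (#blocks of size ≥ k + 1), so the partition is: 1 block(s) of size 1, 2 block(s) of size 2.
In nonincreasing order the block sizes are [2, 2, 1].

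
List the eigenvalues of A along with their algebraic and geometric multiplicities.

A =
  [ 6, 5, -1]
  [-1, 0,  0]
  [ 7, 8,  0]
λ = 2: alg = 3, geom = 1

Step 1 — factor the characteristic polynomial to read off the algebraic multiplicities:
  χ_A(x) = (x - 2)^3

Step 2 — compute geometric multiplicities via the rank-nullity identity g(λ) = n − rank(A − λI):
  rank(A − (2)·I) = 2, so dim ker(A − (2)·I) = n − 2 = 1

Summary:
  λ = 2: algebraic multiplicity = 3, geometric multiplicity = 1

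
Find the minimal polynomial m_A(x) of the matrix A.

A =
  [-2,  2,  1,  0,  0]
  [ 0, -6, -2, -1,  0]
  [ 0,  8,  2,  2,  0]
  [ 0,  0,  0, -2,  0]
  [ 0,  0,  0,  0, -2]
x^2 + 4*x + 4

The characteristic polynomial is χ_A(x) = (x + 2)^5, so the eigenvalues are known. The minimal polynomial is
  m_A(x) = Π_λ (x − λ)^{k_λ}
where k_λ is the size of the *largest* Jordan block for λ (equivalently, the smallest k with (A − λI)^k v = 0 for every generalised eigenvector v of λ).

  λ = -2: largest Jordan block has size 2, contributing (x + 2)^2

So m_A(x) = (x + 2)^2 = x^2 + 4*x + 4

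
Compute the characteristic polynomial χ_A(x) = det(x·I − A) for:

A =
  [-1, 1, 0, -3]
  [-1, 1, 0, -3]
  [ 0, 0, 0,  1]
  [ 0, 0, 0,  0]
x^4

Expanding det(x·I − A) (e.g. by cofactor expansion or by noting that A is similar to its Jordan form J, which has the same characteristic polynomial as A) gives
  χ_A(x) = x^4
which factors as x^4. The eigenvalues (with algebraic multiplicities) are λ = 0 with multiplicity 4.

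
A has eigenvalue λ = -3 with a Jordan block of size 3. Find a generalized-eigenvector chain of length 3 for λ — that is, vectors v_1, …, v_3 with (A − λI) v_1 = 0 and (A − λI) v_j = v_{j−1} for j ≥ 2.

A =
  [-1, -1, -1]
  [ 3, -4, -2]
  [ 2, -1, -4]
A Jordan chain for λ = -3 of length 3:
v_1 = (-1, -1, -1)ᵀ
v_2 = (2, 3, 2)ᵀ
v_3 = (1, 0, 0)ᵀ

Let N = A − (-3)·I. We want v_3 with N^3 v_3 = 0 but N^2 v_3 ≠ 0; then v_{j-1} := N · v_j for j = 3, …, 2.

Pick v_3 = (1, 0, 0)ᵀ.
Then v_2 = N · v_3 = (2, 3, 2)ᵀ.
Then v_1 = N · v_2 = (-1, -1, -1)ᵀ.

Sanity check: (A − (-3)·I) v_1 = (0, 0, 0)ᵀ = 0. ✓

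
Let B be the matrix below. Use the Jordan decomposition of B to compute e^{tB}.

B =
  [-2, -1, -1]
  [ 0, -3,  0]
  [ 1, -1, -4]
e^{tB} =
  [t*exp(-3*t) + exp(-3*t), -t*exp(-3*t), -t*exp(-3*t)]
  [0, exp(-3*t), 0]
  [t*exp(-3*t), -t*exp(-3*t), -t*exp(-3*t) + exp(-3*t)]

Strategy: write B = P · J · P⁻¹ where J is a Jordan canonical form, so e^{tB} = P · e^{tJ} · P⁻¹, and e^{tJ} can be computed block-by-block.

B has Jordan form
J =
  [-3,  1,  0]
  [ 0, -3,  0]
  [ 0,  0, -3]
(up to reordering of blocks).

Per-block formulas:
  For a 1×1 block at λ = -3: exp(t · [-3]) = [e^(-3t)].
  For a 2×2 Jordan block J_2(-3): exp(t · J_2(-3)) = e^(-3t)·(I + t·N), where N is the 2×2 nilpotent shift.

After assembling e^{tJ} and conjugating by P, we get:

e^{tB} =
  [t*exp(-3*t) + exp(-3*t), -t*exp(-3*t), -t*exp(-3*t)]
  [0, exp(-3*t), 0]
  [t*exp(-3*t), -t*exp(-3*t), -t*exp(-3*t) + exp(-3*t)]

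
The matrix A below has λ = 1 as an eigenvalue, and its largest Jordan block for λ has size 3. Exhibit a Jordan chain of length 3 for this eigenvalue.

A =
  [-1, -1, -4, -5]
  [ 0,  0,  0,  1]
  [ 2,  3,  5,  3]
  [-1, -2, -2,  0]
A Jordan chain for λ = 1 of length 3:
v_1 = (1, -1, 1, -1)ᵀ
v_2 = (-2, 0, 2, -1)ᵀ
v_3 = (1, 0, 0, 0)ᵀ

Let N = A − (1)·I. We want v_3 with N^3 v_3 = 0 but N^2 v_3 ≠ 0; then v_{j-1} := N · v_j for j = 3, …, 2.

Pick v_3 = (1, 0, 0, 0)ᵀ.
Then v_2 = N · v_3 = (-2, 0, 2, -1)ᵀ.
Then v_1 = N · v_2 = (1, -1, 1, -1)ᵀ.

Sanity check: (A − (1)·I) v_1 = (0, 0, 0, 0)ᵀ = 0. ✓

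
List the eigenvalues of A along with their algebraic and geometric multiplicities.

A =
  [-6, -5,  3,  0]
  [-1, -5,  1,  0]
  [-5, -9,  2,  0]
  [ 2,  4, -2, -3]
λ = -3: alg = 4, geom = 2

Step 1 — factor the characteristic polynomial to read off the algebraic multiplicities:
  χ_A(x) = (x + 3)^4

Step 2 — compute geometric multiplicities via the rank-nullity identity g(λ) = n − rank(A − λI):
  rank(A − (-3)·I) = 2, so dim ker(A − (-3)·I) = n − 2 = 2

Summary:
  λ = -3: algebraic multiplicity = 4, geometric multiplicity = 2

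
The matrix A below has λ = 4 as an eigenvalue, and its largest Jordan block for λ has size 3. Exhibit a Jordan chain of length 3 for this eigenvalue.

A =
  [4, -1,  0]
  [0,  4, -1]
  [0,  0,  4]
A Jordan chain for λ = 4 of length 3:
v_1 = (1, 0, 0)ᵀ
v_2 = (0, -1, 0)ᵀ
v_3 = (0, 0, 1)ᵀ

Let N = A − (4)·I. We want v_3 with N^3 v_3 = 0 but N^2 v_3 ≠ 0; then v_{j-1} := N · v_j for j = 3, …, 2.

Pick v_3 = (0, 0, 1)ᵀ.
Then v_2 = N · v_3 = (0, -1, 0)ᵀ.
Then v_1 = N · v_2 = (1, 0, 0)ᵀ.

Sanity check: (A − (4)·I) v_1 = (0, 0, 0)ᵀ = 0. ✓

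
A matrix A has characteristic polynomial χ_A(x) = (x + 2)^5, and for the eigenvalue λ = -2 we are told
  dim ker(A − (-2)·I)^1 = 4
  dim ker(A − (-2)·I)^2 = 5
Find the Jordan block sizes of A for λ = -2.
Block sizes for λ = -2: [2, 1, 1, 1]

From the dimensions of kernels of powers, the number of Jordan blocks of size at least j is d_j − d_{j−1} where d_j = dim ker(N^j) (with d_0 = 0). Computing the differences gives [4, 1].
The number of blocks of size exactly k is (#blocks of size ≥ k) − (#blocks of size ≥ k + 1), so the partition is: 3 block(s) of size 1, 1 block(s) of size 2.
In nonincreasing order the block sizes are [2, 1, 1, 1].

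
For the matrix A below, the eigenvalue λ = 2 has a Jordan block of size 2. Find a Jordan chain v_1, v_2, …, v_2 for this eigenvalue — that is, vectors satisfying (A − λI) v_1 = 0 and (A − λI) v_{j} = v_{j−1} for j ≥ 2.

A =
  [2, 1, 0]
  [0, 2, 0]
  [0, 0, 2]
A Jordan chain for λ = 2 of length 2:
v_1 = (1, 0, 0)ᵀ
v_2 = (0, 1, 0)ᵀ

Let N = A − (2)·I. We want v_2 with N^2 v_2 = 0 but N^1 v_2 ≠ 0; then v_{j-1} := N · v_j for j = 2, …, 2.

Pick v_2 = (0, 1, 0)ᵀ.
Then v_1 = N · v_2 = (1, 0, 0)ᵀ.

Sanity check: (A − (2)·I) v_1 = (0, 0, 0)ᵀ = 0. ✓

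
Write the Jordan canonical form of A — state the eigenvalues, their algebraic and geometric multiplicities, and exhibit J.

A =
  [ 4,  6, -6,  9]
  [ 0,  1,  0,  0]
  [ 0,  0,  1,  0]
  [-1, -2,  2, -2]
J_2(1) ⊕ J_1(1) ⊕ J_1(1)

The characteristic polynomial is
  det(x·I − A) = x^4 - 4*x^3 + 6*x^2 - 4*x + 1 = (x - 1)^4

Eigenvalues and multiplicities (the geometric multiplicity of λ is n − rank(A − λI), which equals the number of Jordan blocks for λ):
  λ = 1: algebraic multiplicity = 4, geometric multiplicity = 3

Determining the block sizes for each eigenvalue:
  λ = 1: 3 blocks summing to 4 forces exactly one block of size 2 and the rest size 1 → block sizes [2, 1, 1]

Assembling the blocks gives a Jordan form
J =
  [1, 1, 0, 0]
  [0, 1, 0, 0]
  [0, 0, 1, 0]
  [0, 0, 0, 1]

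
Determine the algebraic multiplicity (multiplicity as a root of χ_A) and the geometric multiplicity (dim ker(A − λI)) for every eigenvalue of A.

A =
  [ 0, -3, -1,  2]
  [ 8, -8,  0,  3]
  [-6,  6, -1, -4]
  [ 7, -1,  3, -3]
λ = -3: alg = 4, geom = 2

Step 1 — factor the characteristic polynomial to read off the algebraic multiplicities:
  χ_A(x) = (x + 3)^4

Step 2 — compute geometric multiplicities via the rank-nullity identity g(λ) = n − rank(A − λI):
  rank(A − (-3)·I) = 2, so dim ker(A − (-3)·I) = n − 2 = 2

Summary:
  λ = -3: algebraic multiplicity = 4, geometric multiplicity = 2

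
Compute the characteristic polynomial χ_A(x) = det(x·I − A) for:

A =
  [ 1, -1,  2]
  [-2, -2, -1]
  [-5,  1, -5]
x^3 + 6*x^2 + 12*x + 8

Expanding det(x·I − A) (e.g. by cofactor expansion or by noting that A is similar to its Jordan form J, which has the same characteristic polynomial as A) gives
  χ_A(x) = x^3 + 6*x^2 + 12*x + 8
which factors as (x + 2)^3. The eigenvalues (with algebraic multiplicities) are λ = -2 with multiplicity 3.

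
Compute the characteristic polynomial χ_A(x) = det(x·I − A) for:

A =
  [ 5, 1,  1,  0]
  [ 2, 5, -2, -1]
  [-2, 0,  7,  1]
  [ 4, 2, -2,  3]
x^4 - 20*x^3 + 150*x^2 - 500*x + 625

Expanding det(x·I − A) (e.g. by cofactor expansion or by noting that A is similar to its Jordan form J, which has the same characteristic polynomial as A) gives
  χ_A(x) = x^4 - 20*x^3 + 150*x^2 - 500*x + 625
which factors as (x - 5)^4. The eigenvalues (with algebraic multiplicities) are λ = 5 with multiplicity 4.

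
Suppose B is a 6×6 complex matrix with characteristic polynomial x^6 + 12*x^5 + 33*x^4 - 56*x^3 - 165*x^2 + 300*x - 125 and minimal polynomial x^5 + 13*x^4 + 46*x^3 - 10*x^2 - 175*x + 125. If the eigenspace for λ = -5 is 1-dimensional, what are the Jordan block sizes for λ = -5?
Block sizes for λ = -5: [3]

Step 1 — from the characteristic polynomial, algebraic multiplicity of λ = -5 is 3. From dim ker(B − (-5)·I) = 1, there are exactly 1 Jordan blocks for λ = -5.
Step 2 — from the minimal polynomial, the factor (x + 5)^3 tells us the largest block for λ = -5 has size 3.
Step 3 — with total size 3, 1 blocks, and largest block 3, the block sizes (in nonincreasing order) are [3].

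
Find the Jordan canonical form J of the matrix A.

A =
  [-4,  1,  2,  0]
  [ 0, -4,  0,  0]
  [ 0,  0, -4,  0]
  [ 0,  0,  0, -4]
J_2(-4) ⊕ J_1(-4) ⊕ J_1(-4)

The characteristic polynomial is
  det(x·I − A) = x^4 + 16*x^3 + 96*x^2 + 256*x + 256 = (x + 4)^4

Eigenvalues and multiplicities (the geometric multiplicity of λ is n − rank(A − λI), which equals the number of Jordan blocks for λ):
  λ = -4: algebraic multiplicity = 4, geometric multiplicity = 3

Determining the block sizes for each eigenvalue:
  λ = -4: 3 blocks summing to 4 forces exactly one block of size 2 and the rest size 1 → block sizes [2, 1, 1]

Assembling the blocks gives a Jordan form
J =
  [-4,  1,  0,  0]
  [ 0, -4,  0,  0]
  [ 0,  0, -4,  0]
  [ 0,  0,  0, -4]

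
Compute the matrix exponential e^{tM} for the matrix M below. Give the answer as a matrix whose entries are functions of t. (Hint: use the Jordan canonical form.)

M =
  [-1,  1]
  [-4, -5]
e^{tM} =
  [2*t*exp(-3*t) + exp(-3*t), t*exp(-3*t)]
  [-4*t*exp(-3*t), -2*t*exp(-3*t) + exp(-3*t)]

Strategy: write M = P · J · P⁻¹ where J is a Jordan canonical form, so e^{tM} = P · e^{tJ} · P⁻¹, and e^{tJ} can be computed block-by-block.

M has Jordan form
J =
  [-3,  1]
  [ 0, -3]
(up to reordering of blocks).

Per-block formulas:
  For a 2×2 Jordan block J_2(-3): exp(t · J_2(-3)) = e^(-3t)·(I + t·N), where N is the 2×2 nilpotent shift.

After assembling e^{tJ} and conjugating by P, we get:

e^{tM} =
  [2*t*exp(-3*t) + exp(-3*t), t*exp(-3*t)]
  [-4*t*exp(-3*t), -2*t*exp(-3*t) + exp(-3*t)]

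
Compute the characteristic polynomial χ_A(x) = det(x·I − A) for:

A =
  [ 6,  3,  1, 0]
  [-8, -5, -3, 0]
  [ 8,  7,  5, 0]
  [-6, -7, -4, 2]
x^4 - 8*x^3 + 24*x^2 - 32*x + 16

Expanding det(x·I − A) (e.g. by cofactor expansion or by noting that A is similar to its Jordan form J, which has the same characteristic polynomial as A) gives
  χ_A(x) = x^4 - 8*x^3 + 24*x^2 - 32*x + 16
which factors as (x - 2)^4. The eigenvalues (with algebraic multiplicities) are λ = 2 with multiplicity 4.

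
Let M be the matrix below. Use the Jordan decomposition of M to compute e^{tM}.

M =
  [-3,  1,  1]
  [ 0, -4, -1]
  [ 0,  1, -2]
e^{tM} =
  [exp(-3*t), t*exp(-3*t), t*exp(-3*t)]
  [0, -t*exp(-3*t) + exp(-3*t), -t*exp(-3*t)]
  [0, t*exp(-3*t), t*exp(-3*t) + exp(-3*t)]

Strategy: write M = P · J · P⁻¹ where J is a Jordan canonical form, so e^{tM} = P · e^{tJ} · P⁻¹, and e^{tJ} can be computed block-by-block.

M has Jordan form
J =
  [-3,  1,  0]
  [ 0, -3,  0]
  [ 0,  0, -3]
(up to reordering of blocks).

Per-block formulas:
  For a 1×1 block at λ = -3: exp(t · [-3]) = [e^(-3t)].
  For a 2×2 Jordan block J_2(-3): exp(t · J_2(-3)) = e^(-3t)·(I + t·N), where N is the 2×2 nilpotent shift.

After assembling e^{tJ} and conjugating by P, we get:

e^{tM} =
  [exp(-3*t), t*exp(-3*t), t*exp(-3*t)]
  [0, -t*exp(-3*t) + exp(-3*t), -t*exp(-3*t)]
  [0, t*exp(-3*t), t*exp(-3*t) + exp(-3*t)]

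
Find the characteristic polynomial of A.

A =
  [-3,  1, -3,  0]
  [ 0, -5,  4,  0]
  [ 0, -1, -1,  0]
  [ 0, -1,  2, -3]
x^4 + 12*x^3 + 54*x^2 + 108*x + 81

Expanding det(x·I − A) (e.g. by cofactor expansion or by noting that A is similar to its Jordan form J, which has the same characteristic polynomial as A) gives
  χ_A(x) = x^4 + 12*x^3 + 54*x^2 + 108*x + 81
which factors as (x + 3)^4. The eigenvalues (with algebraic multiplicities) are λ = -3 with multiplicity 4.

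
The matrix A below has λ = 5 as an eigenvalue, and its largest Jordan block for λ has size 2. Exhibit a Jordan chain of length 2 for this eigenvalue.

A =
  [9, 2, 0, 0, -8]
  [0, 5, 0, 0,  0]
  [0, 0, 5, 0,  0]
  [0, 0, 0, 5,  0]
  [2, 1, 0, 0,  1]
A Jordan chain for λ = 5 of length 2:
v_1 = (4, 0, 0, 0, 2)ᵀ
v_2 = (1, 0, 0, 0, 0)ᵀ

Let N = A − (5)·I. We want v_2 with N^2 v_2 = 0 but N^1 v_2 ≠ 0; then v_{j-1} := N · v_j for j = 2, …, 2.

Pick v_2 = (1, 0, 0, 0, 0)ᵀ.
Then v_1 = N · v_2 = (4, 0, 0, 0, 2)ᵀ.

Sanity check: (A − (5)·I) v_1 = (0, 0, 0, 0, 0)ᵀ = 0. ✓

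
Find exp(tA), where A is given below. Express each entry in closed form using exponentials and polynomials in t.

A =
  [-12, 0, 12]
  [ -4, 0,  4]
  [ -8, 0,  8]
e^{tA} =
  [-2 + 3*exp(-4*t), 0, 3 - 3*exp(-4*t)]
  [-1 + exp(-4*t), 1, 1 - exp(-4*t)]
  [-2 + 2*exp(-4*t), 0, 3 - 2*exp(-4*t)]

Strategy: write A = P · J · P⁻¹ where J is a Jordan canonical form, so e^{tA} = P · e^{tJ} · P⁻¹, and e^{tJ} can be computed block-by-block.

A has Jordan form
J =
  [-4, 0, 0]
  [ 0, 0, 0]
  [ 0, 0, 0]
(up to reordering of blocks).

Per-block formulas:
  For a 1×1 block at λ = -4: exp(t · [-4]) = [e^(-4t)].
  For a 1×1 block at λ = 0: exp(t · [0]) = [e^(0t)].

After assembling e^{tJ} and conjugating by P, we get:

e^{tA} =
  [-2 + 3*exp(-4*t), 0, 3 - 3*exp(-4*t)]
  [-1 + exp(-4*t), 1, 1 - exp(-4*t)]
  [-2 + 2*exp(-4*t), 0, 3 - 2*exp(-4*t)]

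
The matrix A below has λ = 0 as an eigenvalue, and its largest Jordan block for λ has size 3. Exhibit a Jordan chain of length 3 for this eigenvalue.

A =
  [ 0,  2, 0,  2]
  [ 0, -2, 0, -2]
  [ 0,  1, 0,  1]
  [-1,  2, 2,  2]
A Jordan chain for λ = 0 of length 3:
v_1 = (-2, 2, -1, -2)ᵀ
v_2 = (0, 0, 0, -1)ᵀ
v_3 = (1, 0, 0, 0)ᵀ

Let N = A − (0)·I. We want v_3 with N^3 v_3 = 0 but N^2 v_3 ≠ 0; then v_{j-1} := N · v_j for j = 3, …, 2.

Pick v_3 = (1, 0, 0, 0)ᵀ.
Then v_2 = N · v_3 = (0, 0, 0, -1)ᵀ.
Then v_1 = N · v_2 = (-2, 2, -1, -2)ᵀ.

Sanity check: (A − (0)·I) v_1 = (0, 0, 0, 0)ᵀ = 0. ✓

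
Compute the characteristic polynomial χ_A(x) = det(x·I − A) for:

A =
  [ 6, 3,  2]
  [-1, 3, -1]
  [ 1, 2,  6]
x^3 - 15*x^2 + 75*x - 125

Expanding det(x·I − A) (e.g. by cofactor expansion or by noting that A is similar to its Jordan form J, which has the same characteristic polynomial as A) gives
  χ_A(x) = x^3 - 15*x^2 + 75*x - 125
which factors as (x - 5)^3. The eigenvalues (with algebraic multiplicities) are λ = 5 with multiplicity 3.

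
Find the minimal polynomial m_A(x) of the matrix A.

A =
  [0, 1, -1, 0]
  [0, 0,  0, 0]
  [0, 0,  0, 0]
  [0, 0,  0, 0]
x^2

The characteristic polynomial is χ_A(x) = x^4, so the eigenvalues are known. The minimal polynomial is
  m_A(x) = Π_λ (x − λ)^{k_λ}
where k_λ is the size of the *largest* Jordan block for λ (equivalently, the smallest k with (A − λI)^k v = 0 for every generalised eigenvector v of λ).

  λ = 0: largest Jordan block has size 2, contributing (x − 0)^2

So m_A(x) = x^2 = x^2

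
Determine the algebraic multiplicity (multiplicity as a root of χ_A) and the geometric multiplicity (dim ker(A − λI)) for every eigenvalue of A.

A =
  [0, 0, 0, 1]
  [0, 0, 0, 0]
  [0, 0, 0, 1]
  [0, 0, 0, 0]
λ = 0: alg = 4, geom = 3

Step 1 — factor the characteristic polynomial to read off the algebraic multiplicities:
  χ_A(x) = x^4

Step 2 — compute geometric multiplicities via the rank-nullity identity g(λ) = n − rank(A − λI):
  rank(A − (0)·I) = 1, so dim ker(A − (0)·I) = n − 1 = 3

Summary:
  λ = 0: algebraic multiplicity = 4, geometric multiplicity = 3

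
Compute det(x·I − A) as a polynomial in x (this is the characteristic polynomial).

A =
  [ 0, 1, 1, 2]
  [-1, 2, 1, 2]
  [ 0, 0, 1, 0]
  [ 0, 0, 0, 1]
x^4 - 4*x^3 + 6*x^2 - 4*x + 1

Expanding det(x·I − A) (e.g. by cofactor expansion or by noting that A is similar to its Jordan form J, which has the same characteristic polynomial as A) gives
  χ_A(x) = x^4 - 4*x^3 + 6*x^2 - 4*x + 1
which factors as (x - 1)^4. The eigenvalues (with algebraic multiplicities) are λ = 1 with multiplicity 4.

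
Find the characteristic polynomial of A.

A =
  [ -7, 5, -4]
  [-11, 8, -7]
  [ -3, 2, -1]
x^3

Expanding det(x·I − A) (e.g. by cofactor expansion or by noting that A is similar to its Jordan form J, which has the same characteristic polynomial as A) gives
  χ_A(x) = x^3
which factors as x^3. The eigenvalues (with algebraic multiplicities) are λ = 0 with multiplicity 3.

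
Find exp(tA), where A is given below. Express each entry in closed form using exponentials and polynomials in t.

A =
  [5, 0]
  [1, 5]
e^{tA} =
  [exp(5*t), 0]
  [t*exp(5*t), exp(5*t)]

Strategy: write A = P · J · P⁻¹ where J is a Jordan canonical form, so e^{tA} = P · e^{tJ} · P⁻¹, and e^{tJ} can be computed block-by-block.

A has Jordan form
J =
  [5, 1]
  [0, 5]
(up to reordering of blocks).

Per-block formulas:
  For a 2×2 Jordan block J_2(5): exp(t · J_2(5)) = e^(5t)·(I + t·N), where N is the 2×2 nilpotent shift.

After assembling e^{tJ} and conjugating by P, we get:

e^{tA} =
  [exp(5*t), 0]
  [t*exp(5*t), exp(5*t)]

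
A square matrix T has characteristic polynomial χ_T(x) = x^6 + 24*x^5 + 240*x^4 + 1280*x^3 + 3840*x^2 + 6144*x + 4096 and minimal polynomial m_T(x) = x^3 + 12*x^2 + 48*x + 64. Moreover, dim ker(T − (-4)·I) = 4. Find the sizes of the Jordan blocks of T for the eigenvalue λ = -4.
Block sizes for λ = -4: [3, 1, 1, 1]

Step 1 — from the characteristic polynomial, algebraic multiplicity of λ = -4 is 6. From dim ker(T − (-4)·I) = 4, there are exactly 4 Jordan blocks for λ = -4.
Step 2 — from the minimal polynomial, the factor (x + 4)^3 tells us the largest block for λ = -4 has size 3.
Step 3 — with total size 6, 4 blocks, and largest block 3, the block sizes (in nonincreasing order) are [3, 1, 1, 1].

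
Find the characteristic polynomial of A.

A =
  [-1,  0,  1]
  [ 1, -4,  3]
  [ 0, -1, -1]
x^3 + 6*x^2 + 12*x + 8

Expanding det(x·I − A) (e.g. by cofactor expansion or by noting that A is similar to its Jordan form J, which has the same characteristic polynomial as A) gives
  χ_A(x) = x^3 + 6*x^2 + 12*x + 8
which factors as (x + 2)^3. The eigenvalues (with algebraic multiplicities) are λ = -2 with multiplicity 3.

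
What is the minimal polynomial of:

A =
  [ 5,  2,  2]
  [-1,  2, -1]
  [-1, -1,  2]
x^2 - 6*x + 9

The characteristic polynomial is χ_A(x) = (x - 3)^3, so the eigenvalues are known. The minimal polynomial is
  m_A(x) = Π_λ (x − λ)^{k_λ}
where k_λ is the size of the *largest* Jordan block for λ (equivalently, the smallest k with (A − λI)^k v = 0 for every generalised eigenvector v of λ).

  λ = 3: largest Jordan block has size 2, contributing (x − 3)^2

So m_A(x) = (x - 3)^2 = x^2 - 6*x + 9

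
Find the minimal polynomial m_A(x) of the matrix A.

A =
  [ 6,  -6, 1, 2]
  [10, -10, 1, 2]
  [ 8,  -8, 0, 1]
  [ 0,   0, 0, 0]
x^4 + 4*x^3

The characteristic polynomial is χ_A(x) = x^3*(x + 4), so the eigenvalues are known. The minimal polynomial is
  m_A(x) = Π_λ (x − λ)^{k_λ}
where k_λ is the size of the *largest* Jordan block for λ (equivalently, the smallest k with (A − λI)^k v = 0 for every generalised eigenvector v of λ).

  λ = -4: largest Jordan block has size 1, contributing (x + 4)
  λ = 0: largest Jordan block has size 3, contributing (x − 0)^3

So m_A(x) = x^3*(x + 4) = x^4 + 4*x^3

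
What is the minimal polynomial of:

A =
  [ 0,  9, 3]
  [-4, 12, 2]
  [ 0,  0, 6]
x^2 - 12*x + 36

The characteristic polynomial is χ_A(x) = (x - 6)^3, so the eigenvalues are known. The minimal polynomial is
  m_A(x) = Π_λ (x − λ)^{k_λ}
where k_λ is the size of the *largest* Jordan block for λ (equivalently, the smallest k with (A − λI)^k v = 0 for every generalised eigenvector v of λ).

  λ = 6: largest Jordan block has size 2, contributing (x − 6)^2

So m_A(x) = (x - 6)^2 = x^2 - 12*x + 36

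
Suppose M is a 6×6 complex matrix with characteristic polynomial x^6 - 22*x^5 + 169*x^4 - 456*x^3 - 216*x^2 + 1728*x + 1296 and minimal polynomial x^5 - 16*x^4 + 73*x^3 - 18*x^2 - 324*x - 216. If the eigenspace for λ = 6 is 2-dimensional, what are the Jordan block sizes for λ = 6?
Block sizes for λ = 6: [3, 1]

Step 1 — from the characteristic polynomial, algebraic multiplicity of λ = 6 is 4. From dim ker(M − (6)·I) = 2, there are exactly 2 Jordan blocks for λ = 6.
Step 2 — from the minimal polynomial, the factor (x − 6)^3 tells us the largest block for λ = 6 has size 3.
Step 3 — with total size 4, 2 blocks, and largest block 3, the block sizes (in nonincreasing order) are [3, 1].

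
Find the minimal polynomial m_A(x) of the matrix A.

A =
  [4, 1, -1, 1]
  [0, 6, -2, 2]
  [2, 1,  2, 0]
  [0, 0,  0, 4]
x^3 - 12*x^2 + 48*x - 64

The characteristic polynomial is χ_A(x) = (x - 4)^4, so the eigenvalues are known. The minimal polynomial is
  m_A(x) = Π_λ (x − λ)^{k_λ}
where k_λ is the size of the *largest* Jordan block for λ (equivalently, the smallest k with (A − λI)^k v = 0 for every generalised eigenvector v of λ).

  λ = 4: largest Jordan block has size 3, contributing (x − 4)^3

So m_A(x) = (x - 4)^3 = x^3 - 12*x^2 + 48*x - 64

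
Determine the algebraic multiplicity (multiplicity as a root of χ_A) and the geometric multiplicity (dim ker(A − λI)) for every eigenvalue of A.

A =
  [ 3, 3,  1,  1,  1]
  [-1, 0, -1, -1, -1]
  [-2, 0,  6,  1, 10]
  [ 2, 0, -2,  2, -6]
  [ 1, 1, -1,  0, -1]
λ = 2: alg = 5, geom = 2

Step 1 — factor the characteristic polynomial to read off the algebraic multiplicities:
  χ_A(x) = (x - 2)^5

Step 2 — compute geometric multiplicities via the rank-nullity identity g(λ) = n − rank(A − λI):
  rank(A − (2)·I) = 3, so dim ker(A − (2)·I) = n − 3 = 2

Summary:
  λ = 2: algebraic multiplicity = 5, geometric multiplicity = 2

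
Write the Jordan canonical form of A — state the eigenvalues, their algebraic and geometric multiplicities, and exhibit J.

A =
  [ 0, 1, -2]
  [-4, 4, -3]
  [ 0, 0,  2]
J_3(2)

The characteristic polynomial is
  det(x·I − A) = x^3 - 6*x^2 + 12*x - 8 = (x - 2)^3

Eigenvalues and multiplicities (the geometric multiplicity of λ is n − rank(A − λI), which equals the number of Jordan blocks for λ):
  λ = 2: algebraic multiplicity = 3, geometric multiplicity = 1

Determining the block sizes for each eigenvalue:
  λ = 2: one block (gm = 1), so the single block has size am = 3 → block sizes [3]

Assembling the blocks gives a Jordan form
J =
  [2, 1, 0]
  [0, 2, 1]
  [0, 0, 2]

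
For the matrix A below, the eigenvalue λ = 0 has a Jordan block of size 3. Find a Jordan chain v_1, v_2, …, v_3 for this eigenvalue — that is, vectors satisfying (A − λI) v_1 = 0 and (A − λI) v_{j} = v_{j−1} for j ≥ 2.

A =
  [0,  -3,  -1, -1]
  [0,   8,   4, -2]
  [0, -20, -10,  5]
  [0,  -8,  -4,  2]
A Jordan chain for λ = 0 of length 3:
v_1 = (4, 0, 0, 0)ᵀ
v_2 = (-3, 8, -20, -8)ᵀ
v_3 = (0, 1, 0, 0)ᵀ

Let N = A − (0)·I. We want v_3 with N^3 v_3 = 0 but N^2 v_3 ≠ 0; then v_{j-1} := N · v_j for j = 3, …, 2.

Pick v_3 = (0, 1, 0, 0)ᵀ.
Then v_2 = N · v_3 = (-3, 8, -20, -8)ᵀ.
Then v_1 = N · v_2 = (4, 0, 0, 0)ᵀ.

Sanity check: (A − (0)·I) v_1 = (0, 0, 0, 0)ᵀ = 0. ✓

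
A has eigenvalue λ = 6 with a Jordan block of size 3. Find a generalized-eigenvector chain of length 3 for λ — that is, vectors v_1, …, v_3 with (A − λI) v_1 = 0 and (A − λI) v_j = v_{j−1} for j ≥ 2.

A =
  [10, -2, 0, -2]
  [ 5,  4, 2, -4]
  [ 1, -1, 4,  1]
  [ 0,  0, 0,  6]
A Jordan chain for λ = 6 of length 3:
v_1 = (6, 12, -3, 0)ᵀ
v_2 = (4, 5, 1, 0)ᵀ
v_3 = (1, 0, 0, 0)ᵀ

Let N = A − (6)·I. We want v_3 with N^3 v_3 = 0 but N^2 v_3 ≠ 0; then v_{j-1} := N · v_j for j = 3, …, 2.

Pick v_3 = (1, 0, 0, 0)ᵀ.
Then v_2 = N · v_3 = (4, 5, 1, 0)ᵀ.
Then v_1 = N · v_2 = (6, 12, -3, 0)ᵀ.

Sanity check: (A − (6)·I) v_1 = (0, 0, 0, 0)ᵀ = 0. ✓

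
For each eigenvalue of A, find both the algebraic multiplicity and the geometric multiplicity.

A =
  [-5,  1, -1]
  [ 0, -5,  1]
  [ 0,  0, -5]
λ = -5: alg = 3, geom = 1

Step 1 — factor the characteristic polynomial to read off the algebraic multiplicities:
  χ_A(x) = (x + 5)^3

Step 2 — compute geometric multiplicities via the rank-nullity identity g(λ) = n − rank(A − λI):
  rank(A − (-5)·I) = 2, so dim ker(A − (-5)·I) = n − 2 = 1

Summary:
  λ = -5: algebraic multiplicity = 3, geometric multiplicity = 1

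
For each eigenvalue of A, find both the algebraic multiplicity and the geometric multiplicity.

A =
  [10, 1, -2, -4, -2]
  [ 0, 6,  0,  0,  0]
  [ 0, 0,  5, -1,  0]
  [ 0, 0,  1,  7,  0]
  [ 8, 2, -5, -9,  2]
λ = 6: alg = 5, geom = 3

Step 1 — factor the characteristic polynomial to read off the algebraic multiplicities:
  χ_A(x) = (x - 6)^5

Step 2 — compute geometric multiplicities via the rank-nullity identity g(λ) = n − rank(A − λI):
  rank(A − (6)·I) = 2, so dim ker(A − (6)·I) = n − 2 = 3

Summary:
  λ = 6: algebraic multiplicity = 5, geometric multiplicity = 3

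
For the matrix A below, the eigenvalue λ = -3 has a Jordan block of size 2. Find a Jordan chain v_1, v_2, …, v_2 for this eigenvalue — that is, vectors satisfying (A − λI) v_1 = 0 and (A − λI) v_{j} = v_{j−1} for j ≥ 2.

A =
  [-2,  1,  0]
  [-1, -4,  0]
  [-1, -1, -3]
A Jordan chain for λ = -3 of length 2:
v_1 = (1, -1, -1)ᵀ
v_2 = (1, 0, 0)ᵀ

Let N = A − (-3)·I. We want v_2 with N^2 v_2 = 0 but N^1 v_2 ≠ 0; then v_{j-1} := N · v_j for j = 2, …, 2.

Pick v_2 = (1, 0, 0)ᵀ.
Then v_1 = N · v_2 = (1, -1, -1)ᵀ.

Sanity check: (A − (-3)·I) v_1 = (0, 0, 0)ᵀ = 0. ✓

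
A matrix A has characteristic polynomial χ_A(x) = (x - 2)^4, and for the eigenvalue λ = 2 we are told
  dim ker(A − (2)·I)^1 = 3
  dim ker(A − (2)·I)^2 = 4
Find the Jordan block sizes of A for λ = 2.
Block sizes for λ = 2: [2, 1, 1]

From the dimensions of kernels of powers, the number of Jordan blocks of size at least j is d_j − d_{j−1} where d_j = dim ker(N^j) (with d_0 = 0). Computing the differences gives [3, 1].
The number of blocks of size exactly k is (#blocks of size ≥ k) − (#blocks of size ≥ k + 1), so the partition is: 2 block(s) of size 1, 1 block(s) of size 2.
In nonincreasing order the block sizes are [2, 1, 1].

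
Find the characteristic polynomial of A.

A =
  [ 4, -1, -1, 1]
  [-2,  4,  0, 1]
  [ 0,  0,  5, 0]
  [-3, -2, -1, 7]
x^4 - 20*x^3 + 150*x^2 - 500*x + 625

Expanding det(x·I − A) (e.g. by cofactor expansion or by noting that A is similar to its Jordan form J, which has the same characteristic polynomial as A) gives
  χ_A(x) = x^4 - 20*x^3 + 150*x^2 - 500*x + 625
which factors as (x - 5)^4. The eigenvalues (with algebraic multiplicities) are λ = 5 with multiplicity 4.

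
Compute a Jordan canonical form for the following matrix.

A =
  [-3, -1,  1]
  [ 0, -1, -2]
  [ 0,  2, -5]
J_2(-3) ⊕ J_1(-3)

The characteristic polynomial is
  det(x·I − A) = x^3 + 9*x^2 + 27*x + 27 = (x + 3)^3

Eigenvalues and multiplicities (the geometric multiplicity of λ is n − rank(A − λI), which equals the number of Jordan blocks for λ):
  λ = -3: algebraic multiplicity = 3, geometric multiplicity = 2

Determining the block sizes for each eigenvalue:
  λ = -3: 2 blocks summing to 3 forces exactly one block of size 2 and the rest size 1 → block sizes [2, 1]

Assembling the blocks gives a Jordan form
J =
  [-3,  1,  0]
  [ 0, -3,  0]
  [ 0,  0, -3]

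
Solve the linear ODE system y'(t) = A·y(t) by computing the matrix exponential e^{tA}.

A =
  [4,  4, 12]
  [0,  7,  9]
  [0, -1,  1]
e^{tA} =
  [exp(4*t), 4*t*exp(4*t), 12*t*exp(4*t)]
  [0, 3*t*exp(4*t) + exp(4*t), 9*t*exp(4*t)]
  [0, -t*exp(4*t), -3*t*exp(4*t) + exp(4*t)]

Strategy: write A = P · J · P⁻¹ where J is a Jordan canonical form, so e^{tA} = P · e^{tJ} · P⁻¹, and e^{tJ} can be computed block-by-block.

A has Jordan form
J =
  [4, 1, 0]
  [0, 4, 0]
  [0, 0, 4]
(up to reordering of blocks).

Per-block formulas:
  For a 2×2 Jordan block J_2(4): exp(t · J_2(4)) = e^(4t)·(I + t·N), where N is the 2×2 nilpotent shift.
  For a 1×1 block at λ = 4: exp(t · [4]) = [e^(4t)].

After assembling e^{tJ} and conjugating by P, we get:

e^{tA} =
  [exp(4*t), 4*t*exp(4*t), 12*t*exp(4*t)]
  [0, 3*t*exp(4*t) + exp(4*t), 9*t*exp(4*t)]
  [0, -t*exp(4*t), -3*t*exp(4*t) + exp(4*t)]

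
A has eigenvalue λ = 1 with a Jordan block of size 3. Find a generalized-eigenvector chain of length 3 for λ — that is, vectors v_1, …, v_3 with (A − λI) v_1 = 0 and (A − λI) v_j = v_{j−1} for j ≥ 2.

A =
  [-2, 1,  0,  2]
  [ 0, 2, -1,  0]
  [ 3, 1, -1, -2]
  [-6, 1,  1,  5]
A Jordan chain for λ = 1 of length 3:
v_1 = (-3, -3, -3, -3)ᵀ
v_2 = (-3, 0, 3, -6)ᵀ
v_3 = (1, 0, 0, 0)ᵀ

Let N = A − (1)·I. We want v_3 with N^3 v_3 = 0 but N^2 v_3 ≠ 0; then v_{j-1} := N · v_j for j = 3, …, 2.

Pick v_3 = (1, 0, 0, 0)ᵀ.
Then v_2 = N · v_3 = (-3, 0, 3, -6)ᵀ.
Then v_1 = N · v_2 = (-3, -3, -3, -3)ᵀ.

Sanity check: (A − (1)·I) v_1 = (0, 0, 0, 0)ᵀ = 0. ✓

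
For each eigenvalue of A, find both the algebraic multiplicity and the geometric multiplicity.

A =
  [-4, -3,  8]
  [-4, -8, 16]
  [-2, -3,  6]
λ = -2: alg = 3, geom = 2

Step 1 — factor the characteristic polynomial to read off the algebraic multiplicities:
  χ_A(x) = (x + 2)^3

Step 2 — compute geometric multiplicities via the rank-nullity identity g(λ) = n − rank(A − λI):
  rank(A − (-2)·I) = 1, so dim ker(A − (-2)·I) = n − 1 = 2

Summary:
  λ = -2: algebraic multiplicity = 3, geometric multiplicity = 2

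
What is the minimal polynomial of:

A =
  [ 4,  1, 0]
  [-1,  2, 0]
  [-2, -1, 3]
x^3 - 9*x^2 + 27*x - 27

The characteristic polynomial is χ_A(x) = (x - 3)^3, so the eigenvalues are known. The minimal polynomial is
  m_A(x) = Π_λ (x − λ)^{k_λ}
where k_λ is the size of the *largest* Jordan block for λ (equivalently, the smallest k with (A − λI)^k v = 0 for every generalised eigenvector v of λ).

  λ = 3: largest Jordan block has size 3, contributing (x − 3)^3

So m_A(x) = (x - 3)^3 = x^3 - 9*x^2 + 27*x - 27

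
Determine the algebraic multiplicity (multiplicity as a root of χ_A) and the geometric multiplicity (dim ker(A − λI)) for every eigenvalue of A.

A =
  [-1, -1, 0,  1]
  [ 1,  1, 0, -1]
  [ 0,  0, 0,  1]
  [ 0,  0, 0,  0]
λ = 0: alg = 4, geom = 2

Step 1 — factor the characteristic polynomial to read off the algebraic multiplicities:
  χ_A(x) = x^4

Step 2 — compute geometric multiplicities via the rank-nullity identity g(λ) = n − rank(A − λI):
  rank(A − (0)·I) = 2, so dim ker(A − (0)·I) = n − 2 = 2

Summary:
  λ = 0: algebraic multiplicity = 4, geometric multiplicity = 2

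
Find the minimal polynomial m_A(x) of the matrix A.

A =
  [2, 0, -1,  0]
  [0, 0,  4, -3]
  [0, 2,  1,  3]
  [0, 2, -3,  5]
x^3 - 6*x^2 + 12*x - 8

The characteristic polynomial is χ_A(x) = (x - 2)^4, so the eigenvalues are known. The minimal polynomial is
  m_A(x) = Π_λ (x − λ)^{k_λ}
where k_λ is the size of the *largest* Jordan block for λ (equivalently, the smallest k with (A − λI)^k v = 0 for every generalised eigenvector v of λ).

  λ = 2: largest Jordan block has size 3, contributing (x − 2)^3

So m_A(x) = (x - 2)^3 = x^3 - 6*x^2 + 12*x - 8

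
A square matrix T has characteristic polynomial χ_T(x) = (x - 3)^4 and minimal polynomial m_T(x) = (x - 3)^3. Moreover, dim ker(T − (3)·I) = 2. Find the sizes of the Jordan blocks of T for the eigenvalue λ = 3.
Block sizes for λ = 3: [3, 1]

Step 1 — from the characteristic polynomial, algebraic multiplicity of λ = 3 is 4. From dim ker(T − (3)·I) = 2, there are exactly 2 Jordan blocks for λ = 3.
Step 2 — from the minimal polynomial, the factor (x − 3)^3 tells us the largest block for λ = 3 has size 3.
Step 3 — with total size 4, 2 blocks, and largest block 3, the block sizes (in nonincreasing order) are [3, 1].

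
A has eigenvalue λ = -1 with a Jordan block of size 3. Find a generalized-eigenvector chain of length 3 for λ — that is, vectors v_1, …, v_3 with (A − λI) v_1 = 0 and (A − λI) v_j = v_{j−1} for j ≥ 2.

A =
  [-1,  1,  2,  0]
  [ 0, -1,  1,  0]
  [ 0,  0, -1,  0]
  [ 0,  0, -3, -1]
A Jordan chain for λ = -1 of length 3:
v_1 = (1, 0, 0, 0)ᵀ
v_2 = (2, 1, 0, -3)ᵀ
v_3 = (0, 0, 1, 0)ᵀ

Let N = A − (-1)·I. We want v_3 with N^3 v_3 = 0 but N^2 v_3 ≠ 0; then v_{j-1} := N · v_j for j = 3, …, 2.

Pick v_3 = (0, 0, 1, 0)ᵀ.
Then v_2 = N · v_3 = (2, 1, 0, -3)ᵀ.
Then v_1 = N · v_2 = (1, 0, 0, 0)ᵀ.

Sanity check: (A − (-1)·I) v_1 = (0, 0, 0, 0)ᵀ = 0. ✓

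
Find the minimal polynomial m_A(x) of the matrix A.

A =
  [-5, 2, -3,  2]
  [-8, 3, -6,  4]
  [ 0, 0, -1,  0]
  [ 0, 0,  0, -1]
x^2 + 2*x + 1

The characteristic polynomial is χ_A(x) = (x + 1)^4, so the eigenvalues are known. The minimal polynomial is
  m_A(x) = Π_λ (x − λ)^{k_λ}
where k_λ is the size of the *largest* Jordan block for λ (equivalently, the smallest k with (A − λI)^k v = 0 for every generalised eigenvector v of λ).

  λ = -1: largest Jordan block has size 2, contributing (x + 1)^2

So m_A(x) = (x + 1)^2 = x^2 + 2*x + 1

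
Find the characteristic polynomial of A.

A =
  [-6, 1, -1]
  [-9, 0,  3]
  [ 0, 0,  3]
x^3 + 3*x^2 - 9*x - 27

Expanding det(x·I − A) (e.g. by cofactor expansion or by noting that A is similar to its Jordan form J, which has the same characteristic polynomial as A) gives
  χ_A(x) = x^3 + 3*x^2 - 9*x - 27
which factors as (x - 3)*(x + 3)^2. The eigenvalues (with algebraic multiplicities) are λ = -3 with multiplicity 2, λ = 3 with multiplicity 1.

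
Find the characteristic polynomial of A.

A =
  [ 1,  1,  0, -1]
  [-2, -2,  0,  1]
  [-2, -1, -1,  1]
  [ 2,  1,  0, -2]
x^4 + 4*x^3 + 6*x^2 + 4*x + 1

Expanding det(x·I − A) (e.g. by cofactor expansion or by noting that A is similar to its Jordan form J, which has the same characteristic polynomial as A) gives
  χ_A(x) = x^4 + 4*x^3 + 6*x^2 + 4*x + 1
which factors as (x + 1)^4. The eigenvalues (with algebraic multiplicities) are λ = -1 with multiplicity 4.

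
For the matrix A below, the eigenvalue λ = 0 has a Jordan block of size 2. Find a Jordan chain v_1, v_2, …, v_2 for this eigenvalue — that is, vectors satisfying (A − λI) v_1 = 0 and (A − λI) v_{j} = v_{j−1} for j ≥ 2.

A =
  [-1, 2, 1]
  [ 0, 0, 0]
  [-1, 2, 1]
A Jordan chain for λ = 0 of length 2:
v_1 = (-1, 0, -1)ᵀ
v_2 = (1, 0, 0)ᵀ

Let N = A − (0)·I. We want v_2 with N^2 v_2 = 0 but N^1 v_2 ≠ 0; then v_{j-1} := N · v_j for j = 2, …, 2.

Pick v_2 = (1, 0, 0)ᵀ.
Then v_1 = N · v_2 = (-1, 0, -1)ᵀ.

Sanity check: (A − (0)·I) v_1 = (0, 0, 0)ᵀ = 0. ✓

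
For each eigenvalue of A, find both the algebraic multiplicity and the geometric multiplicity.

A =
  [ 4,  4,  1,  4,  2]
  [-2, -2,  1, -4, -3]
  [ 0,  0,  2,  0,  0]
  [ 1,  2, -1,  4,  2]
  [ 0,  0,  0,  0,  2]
λ = 2: alg = 5, geom = 2

Step 1 — factor the characteristic polynomial to read off the algebraic multiplicities:
  χ_A(x) = (x - 2)^5

Step 2 — compute geometric multiplicities via the rank-nullity identity g(λ) = n − rank(A − λI):
  rank(A − (2)·I) = 3, so dim ker(A − (2)·I) = n − 3 = 2

Summary:
  λ = 2: algebraic multiplicity = 5, geometric multiplicity = 2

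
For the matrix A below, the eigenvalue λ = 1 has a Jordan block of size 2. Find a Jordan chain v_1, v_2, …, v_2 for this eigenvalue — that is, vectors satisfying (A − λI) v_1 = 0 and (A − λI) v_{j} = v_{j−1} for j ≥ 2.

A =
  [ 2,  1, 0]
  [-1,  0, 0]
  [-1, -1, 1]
A Jordan chain for λ = 1 of length 2:
v_1 = (1, -1, -1)ᵀ
v_2 = (1, 0, 0)ᵀ

Let N = A − (1)·I. We want v_2 with N^2 v_2 = 0 but N^1 v_2 ≠ 0; then v_{j-1} := N · v_j for j = 2, …, 2.

Pick v_2 = (1, 0, 0)ᵀ.
Then v_1 = N · v_2 = (1, -1, -1)ᵀ.

Sanity check: (A − (1)·I) v_1 = (0, 0, 0)ᵀ = 0. ✓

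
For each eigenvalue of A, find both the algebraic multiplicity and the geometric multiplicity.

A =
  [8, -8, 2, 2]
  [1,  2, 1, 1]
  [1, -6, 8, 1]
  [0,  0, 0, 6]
λ = 6: alg = 4, geom = 2

Step 1 — factor the characteristic polynomial to read off the algebraic multiplicities:
  χ_A(x) = (x - 6)^4

Step 2 — compute geometric multiplicities via the rank-nullity identity g(λ) = n − rank(A − λI):
  rank(A − (6)·I) = 2, so dim ker(A − (6)·I) = n − 2 = 2

Summary:
  λ = 6: algebraic multiplicity = 4, geometric multiplicity = 2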